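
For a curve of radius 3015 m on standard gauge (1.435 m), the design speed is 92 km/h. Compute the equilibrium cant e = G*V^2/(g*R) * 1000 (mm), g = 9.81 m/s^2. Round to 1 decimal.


Convert speed: V = 92 / 3.6 = 25.5556 m/s
Apply formula: e = 1.435 * 25.5556^2 / (9.81 * 3015)
e = 1.435 * 653.0864 / 29577.15
e = 0.031686 m = 31.7 mm

31.7


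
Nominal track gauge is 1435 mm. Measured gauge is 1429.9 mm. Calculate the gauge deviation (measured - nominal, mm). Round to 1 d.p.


Deviation = measured - nominal
Deviation = 1429.9 - 1435
Deviation = -5.1 mm

-5.1


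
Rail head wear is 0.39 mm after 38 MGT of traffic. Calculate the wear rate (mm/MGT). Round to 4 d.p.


Wear rate = total wear / cumulative tonnage
Rate = 0.39 / 38
Rate = 0.0103 mm/MGT

0.0103


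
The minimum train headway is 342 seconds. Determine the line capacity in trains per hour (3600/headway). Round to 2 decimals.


Capacity = 3600 / headway
Capacity = 3600 / 342
Capacity = 10.53 trains/hour

10.53


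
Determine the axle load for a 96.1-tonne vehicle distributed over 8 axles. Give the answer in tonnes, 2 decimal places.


Load per axle = total weight / number of axles
Load = 96.1 / 8
Load = 12.01 tonnes

12.01


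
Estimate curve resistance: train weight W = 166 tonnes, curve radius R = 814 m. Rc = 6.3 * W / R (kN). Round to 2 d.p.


Rc = 6.3 * W / R
Rc = 6.3 * 166 / 814
Rc = 1045.8 / 814
Rc = 1.28 kN

1.28


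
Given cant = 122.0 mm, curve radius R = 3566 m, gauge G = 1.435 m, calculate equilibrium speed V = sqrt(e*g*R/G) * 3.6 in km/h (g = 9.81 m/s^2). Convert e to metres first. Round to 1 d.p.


Convert cant: e = 122.0 mm = 0.1220 m
V_ms = sqrt(0.1220 * 9.81 * 3566 / 1.435)
V_ms = sqrt(2974.118551) = 54.5355 m/s
V = 54.5355 * 3.6 = 196.3 km/h

196.3


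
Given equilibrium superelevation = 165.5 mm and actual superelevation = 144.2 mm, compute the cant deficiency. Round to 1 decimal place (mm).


Cant deficiency = equilibrium cant - actual cant
CD = 165.5 - 144.2
CD = 21.3 mm

21.3


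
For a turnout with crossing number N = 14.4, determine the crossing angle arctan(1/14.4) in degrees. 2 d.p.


1/N = 1/14.4 = 0.069444
angle = arctan(0.069444) = 0.069333 rad
angle = 0.069333 * 180/pi = 3.97 degrees

3.97


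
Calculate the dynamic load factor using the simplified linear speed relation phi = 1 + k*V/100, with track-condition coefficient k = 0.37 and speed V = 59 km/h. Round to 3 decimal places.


phi = 1 + k * V / 100
phi = 1 + 0.37 * 59 / 100
phi = 1 + 0.2183
phi = 1.218

1.218


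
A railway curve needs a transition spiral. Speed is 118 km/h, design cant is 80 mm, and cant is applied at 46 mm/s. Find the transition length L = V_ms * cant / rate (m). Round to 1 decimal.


Convert speed: V = 118 / 3.6 = 32.7778 m/s
L = 32.7778 * 80 / 46
L = 2622.2222 / 46
L = 57.0 m

57.0


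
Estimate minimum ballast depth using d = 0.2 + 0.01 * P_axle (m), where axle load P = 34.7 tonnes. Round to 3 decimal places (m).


d = 0.2 + 0.01 * 34.7
d = 0.2 + 0.347
d = 0.547 m

0.547


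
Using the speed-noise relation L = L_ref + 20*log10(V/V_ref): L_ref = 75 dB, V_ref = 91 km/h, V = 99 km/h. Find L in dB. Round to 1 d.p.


V/V_ref = 99 / 91 = 1.087912
log10(1.087912) = 0.036594
20 * 0.036594 = 0.7319
L = 75 + 0.7319 = 75.7 dB

75.7


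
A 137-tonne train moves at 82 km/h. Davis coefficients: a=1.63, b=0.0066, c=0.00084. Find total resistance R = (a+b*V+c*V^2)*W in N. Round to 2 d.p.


b*V = 0.0066 * 82 = 0.5412
c*V^2 = 0.00084 * 6724 = 5.64816
R_per_t = 1.63 + 0.5412 + 5.64816 = 7.81936 N/t
R_total = 7.81936 * 137 = 1071.25 N

1071.25


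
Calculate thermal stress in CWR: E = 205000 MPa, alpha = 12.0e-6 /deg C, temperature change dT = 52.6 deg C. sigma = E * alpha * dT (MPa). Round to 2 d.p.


sigma = E * alpha * dT
sigma = 205000 * 12.0e-6 * 52.6
sigma = 2.46 * 52.6
sigma = 129.40 MPa

129.40


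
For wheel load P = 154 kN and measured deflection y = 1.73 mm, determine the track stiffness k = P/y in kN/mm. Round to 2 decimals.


Track stiffness k = P / y
k = 154 / 1.73
k = 89.02 kN/mm

89.02


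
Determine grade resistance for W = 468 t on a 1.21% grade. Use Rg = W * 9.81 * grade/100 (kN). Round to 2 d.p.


Rg = W * 9.81 * grade / 100
Rg = 468 * 9.81 * 1.21 / 100
Rg = 4591.08 * 0.0121
Rg = 55.55 kN

55.55


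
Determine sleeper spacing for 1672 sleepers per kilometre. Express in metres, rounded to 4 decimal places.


Spacing = 1000 m / number of sleepers
Spacing = 1000 / 1672
Spacing = 0.5981 m

0.5981


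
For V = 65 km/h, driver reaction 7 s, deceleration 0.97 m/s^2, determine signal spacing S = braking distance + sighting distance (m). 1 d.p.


V = 65 / 3.6 = 18.0556 m/s
Braking distance = 18.0556^2 / (2*0.97) = 168.0428 m
Sighting distance = 18.0556 * 7 = 126.3889 m
S = 168.0428 + 126.3889 = 294.4 m

294.4


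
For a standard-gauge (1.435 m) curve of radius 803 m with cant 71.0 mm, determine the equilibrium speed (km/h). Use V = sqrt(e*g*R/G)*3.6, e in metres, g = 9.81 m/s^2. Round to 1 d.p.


Convert cant: e = 71.0 mm = 0.0710 m
V_ms = sqrt(0.0710 * 9.81 * 803 / 1.435)
V_ms = sqrt(389.754376) = 19.7422 m/s
V = 19.7422 * 3.6 = 71.1 km/h

71.1


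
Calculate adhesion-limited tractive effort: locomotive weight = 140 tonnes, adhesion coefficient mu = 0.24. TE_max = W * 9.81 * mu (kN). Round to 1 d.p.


TE_max = W * g * mu
TE_max = 140 * 9.81 * 0.24
TE_max = 1373.4 * 0.24
TE_max = 329.6 kN

329.6


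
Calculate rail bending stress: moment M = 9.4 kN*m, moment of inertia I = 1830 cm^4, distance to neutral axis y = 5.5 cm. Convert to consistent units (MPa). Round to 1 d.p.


Convert units:
M = 9.4 kN*m = 9400000 N*mm
y = 5.5 cm = 55 mm
I = 1830 cm^4 = 18300000 mm^4
sigma = 9400000 * 55 / 18300000
sigma = 28.3 MPa

28.3


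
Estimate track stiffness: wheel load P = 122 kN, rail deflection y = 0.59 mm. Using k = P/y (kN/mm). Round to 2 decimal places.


Track stiffness k = P / y
k = 122 / 0.59
k = 206.78 kN/mm

206.78


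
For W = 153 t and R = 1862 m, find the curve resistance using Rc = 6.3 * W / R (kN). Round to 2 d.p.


Rc = 6.3 * W / R
Rc = 6.3 * 153 / 1862
Rc = 963.9 / 1862
Rc = 0.52 kN

0.52


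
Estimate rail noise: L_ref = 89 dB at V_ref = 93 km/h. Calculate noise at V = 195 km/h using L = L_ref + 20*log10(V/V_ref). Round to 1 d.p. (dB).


V/V_ref = 195 / 93 = 2.096774
log10(2.096774) = 0.321552
20 * 0.321552 = 6.431
L = 89 + 6.431 = 95.4 dB

95.4


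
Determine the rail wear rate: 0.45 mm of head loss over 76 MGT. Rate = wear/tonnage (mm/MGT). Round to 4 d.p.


Wear rate = total wear / cumulative tonnage
Rate = 0.45 / 76
Rate = 0.0059 mm/MGT

0.0059


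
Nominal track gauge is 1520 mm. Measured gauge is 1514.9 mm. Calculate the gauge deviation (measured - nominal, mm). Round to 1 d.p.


Deviation = measured - nominal
Deviation = 1514.9 - 1520
Deviation = -5.1 mm

-5.1


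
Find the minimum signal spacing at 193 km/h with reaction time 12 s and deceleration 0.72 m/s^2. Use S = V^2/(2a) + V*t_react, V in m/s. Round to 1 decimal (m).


V = 193 / 3.6 = 53.6111 m/s
Braking distance = 53.6111^2 / (2*0.72) = 1995.9384 m
Sighting distance = 53.6111 * 12 = 643.3333 m
S = 1995.9384 + 643.3333 = 2639.3 m

2639.3


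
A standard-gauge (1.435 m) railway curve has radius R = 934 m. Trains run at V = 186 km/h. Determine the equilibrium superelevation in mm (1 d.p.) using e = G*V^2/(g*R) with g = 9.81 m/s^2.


Convert speed: V = 186 / 3.6 = 51.6667 m/s
Apply formula: e = 1.435 * 51.6667^2 / (9.81 * 934)
e = 1.435 * 2669.4444 / 9162.54
e = 0.418078 m = 418.1 mm

418.1


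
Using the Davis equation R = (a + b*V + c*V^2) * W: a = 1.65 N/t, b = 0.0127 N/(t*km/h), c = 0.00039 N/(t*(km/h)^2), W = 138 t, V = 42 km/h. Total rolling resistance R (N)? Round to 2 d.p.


b*V = 0.0127 * 42 = 0.5334
c*V^2 = 0.00039 * 1764 = 0.68796
R_per_t = 1.65 + 0.5334 + 0.68796 = 2.87136 N/t
R_total = 2.87136 * 138 = 396.25 N

396.25


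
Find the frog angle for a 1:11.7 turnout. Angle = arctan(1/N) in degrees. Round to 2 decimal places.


1/N = 1/11.7 = 0.08547
angle = arctan(0.08547) = 0.085263 rad
angle = 0.085263 * 180/pi = 4.89 degrees

4.89


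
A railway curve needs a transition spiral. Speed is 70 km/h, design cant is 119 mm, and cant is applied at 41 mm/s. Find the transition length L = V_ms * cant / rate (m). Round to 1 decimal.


Convert speed: V = 70 / 3.6 = 19.4444 m/s
L = 19.4444 * 119 / 41
L = 2313.8889 / 41
L = 56.4 m

56.4


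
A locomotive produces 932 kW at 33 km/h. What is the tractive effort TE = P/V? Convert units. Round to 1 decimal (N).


Convert: P = 932 kW = 932000 W
V = 33 / 3.6 = 9.1667 m/s
TE = 932000 / 9.1667
TE = 101672.7 N

101672.7


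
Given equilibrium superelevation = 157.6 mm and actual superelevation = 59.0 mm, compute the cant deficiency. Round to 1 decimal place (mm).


Cant deficiency = equilibrium cant - actual cant
CD = 157.6 - 59.0
CD = 98.6 mm

98.6


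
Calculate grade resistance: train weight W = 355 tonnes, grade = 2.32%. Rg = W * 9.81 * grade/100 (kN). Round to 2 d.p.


Rg = W * 9.81 * grade / 100
Rg = 355 * 9.81 * 2.32 / 100
Rg = 3482.55 * 0.0232
Rg = 80.80 kN

80.80


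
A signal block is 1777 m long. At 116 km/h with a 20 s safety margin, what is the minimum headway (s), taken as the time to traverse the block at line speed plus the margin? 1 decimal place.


V = 116 / 3.6 = 32.2222 m/s
Block traversal time = 1777 / 32.2222 = 55.1483 s
Headway = 55.1483 + 20
Headway = 75.1 s

75.1


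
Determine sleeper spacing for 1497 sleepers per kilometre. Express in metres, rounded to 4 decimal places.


Spacing = 1000 m / number of sleepers
Spacing = 1000 / 1497
Spacing = 0.6680 m

0.6680


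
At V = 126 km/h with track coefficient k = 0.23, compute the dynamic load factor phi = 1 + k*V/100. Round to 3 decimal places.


phi = 1 + k * V / 100
phi = 1 + 0.23 * 126 / 100
phi = 1 + 0.2898
phi = 1.290

1.290


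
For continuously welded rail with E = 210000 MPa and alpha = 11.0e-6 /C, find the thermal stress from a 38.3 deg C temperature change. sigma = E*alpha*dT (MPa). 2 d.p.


sigma = E * alpha * dT
sigma = 210000 * 11.0e-6 * 38.3
sigma = 2.31 * 38.3
sigma = 88.47 MPa

88.47


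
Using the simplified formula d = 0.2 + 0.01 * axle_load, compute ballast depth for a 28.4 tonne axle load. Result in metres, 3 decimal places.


d = 0.2 + 0.01 * 28.4
d = 0.2 + 0.284
d = 0.484 m

0.484


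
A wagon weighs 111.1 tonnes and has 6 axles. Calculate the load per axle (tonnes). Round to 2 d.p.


Load per axle = total weight / number of axles
Load = 111.1 / 6
Load = 18.52 tonnes

18.52


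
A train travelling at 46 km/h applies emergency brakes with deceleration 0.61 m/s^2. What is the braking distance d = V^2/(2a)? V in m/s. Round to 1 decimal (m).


Convert speed: V = 46 / 3.6 = 12.7778 m/s
V^2 = 163.2716
d = 163.2716 / (2 * 0.61)
d = 163.2716 / 1.22
d = 133.8 m

133.8


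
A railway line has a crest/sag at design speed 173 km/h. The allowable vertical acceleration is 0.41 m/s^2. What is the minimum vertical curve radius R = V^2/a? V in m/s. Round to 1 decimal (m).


Convert speed: V = 173 / 3.6 = 48.0556 m/s
V^2 = 2309.3364 m^2/s^2
R_v = 2309.3364 / 0.41
R_v = 5632.5 m

5632.5


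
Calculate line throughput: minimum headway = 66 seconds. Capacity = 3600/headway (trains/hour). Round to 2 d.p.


Capacity = 3600 / headway
Capacity = 3600 / 66
Capacity = 54.55 trains/hour

54.55


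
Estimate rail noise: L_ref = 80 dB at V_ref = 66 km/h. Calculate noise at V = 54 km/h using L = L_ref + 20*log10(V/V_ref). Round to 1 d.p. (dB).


V/V_ref = 54 / 66 = 0.818182
log10(0.818182) = -0.08715
20 * -0.08715 = -1.743
L = 80 + -1.743 = 78.3 dB

78.3


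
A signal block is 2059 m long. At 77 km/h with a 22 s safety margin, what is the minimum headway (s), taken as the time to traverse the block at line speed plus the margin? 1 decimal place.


V = 77 / 3.6 = 21.3889 m/s
Block traversal time = 2059 / 21.3889 = 96.2649 s
Headway = 96.2649 + 22
Headway = 118.3 s

118.3


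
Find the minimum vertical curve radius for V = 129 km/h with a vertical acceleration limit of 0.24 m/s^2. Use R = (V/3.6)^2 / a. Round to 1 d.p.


Convert speed: V = 129 / 3.6 = 35.8333 m/s
V^2 = 1284.0278 m^2/s^2
R_v = 1284.0278 / 0.24
R_v = 5350.1 m

5350.1


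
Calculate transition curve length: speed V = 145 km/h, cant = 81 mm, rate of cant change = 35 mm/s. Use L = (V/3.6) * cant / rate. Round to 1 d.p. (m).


Convert speed: V = 145 / 3.6 = 40.2778 m/s
L = 40.2778 * 81 / 35
L = 3262.5 / 35
L = 93.2 m

93.2


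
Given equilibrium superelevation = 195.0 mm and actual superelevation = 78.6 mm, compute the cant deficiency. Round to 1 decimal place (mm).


Cant deficiency = equilibrium cant - actual cant
CD = 195.0 - 78.6
CD = 116.4 mm

116.4


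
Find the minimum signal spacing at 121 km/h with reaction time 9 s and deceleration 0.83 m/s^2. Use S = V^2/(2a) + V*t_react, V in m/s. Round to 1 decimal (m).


V = 121 / 3.6 = 33.6111 m/s
Braking distance = 33.6111^2 / (2*0.83) = 680.5463 m
Sighting distance = 33.6111 * 9 = 302.5 m
S = 680.5463 + 302.5 = 983.0 m

983.0


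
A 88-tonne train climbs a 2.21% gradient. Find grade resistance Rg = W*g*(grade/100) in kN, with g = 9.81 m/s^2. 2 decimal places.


Rg = W * 9.81 * grade / 100
Rg = 88 * 9.81 * 2.21 / 100
Rg = 863.28 * 0.0221
Rg = 19.08 kN

19.08


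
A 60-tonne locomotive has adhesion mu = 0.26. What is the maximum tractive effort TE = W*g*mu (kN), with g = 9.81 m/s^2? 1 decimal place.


TE_max = W * g * mu
TE_max = 60 * 9.81 * 0.26
TE_max = 588.6 * 0.26
TE_max = 153.0 kN

153.0


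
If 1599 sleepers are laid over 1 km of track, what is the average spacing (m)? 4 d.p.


Spacing = 1000 m / number of sleepers
Spacing = 1000 / 1599
Spacing = 0.6254 m

0.6254


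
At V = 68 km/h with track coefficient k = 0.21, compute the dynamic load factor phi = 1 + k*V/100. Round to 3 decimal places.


phi = 1 + k * V / 100
phi = 1 + 0.21 * 68 / 100
phi = 1 + 0.1428
phi = 1.143

1.143


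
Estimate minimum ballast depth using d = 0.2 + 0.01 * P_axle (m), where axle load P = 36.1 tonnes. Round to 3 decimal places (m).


d = 0.2 + 0.01 * 36.1
d = 0.2 + 0.361
d = 0.561 m

0.561


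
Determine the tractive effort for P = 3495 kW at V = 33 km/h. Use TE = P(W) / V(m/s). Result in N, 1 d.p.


Convert: P = 3495 kW = 3495000 W
V = 33 / 3.6 = 9.1667 m/s
TE = 3495000 / 9.1667
TE = 381272.7 N

381272.7


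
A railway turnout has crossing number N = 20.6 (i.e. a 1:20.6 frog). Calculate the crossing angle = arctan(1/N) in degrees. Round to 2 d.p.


1/N = 1/20.6 = 0.048544
angle = arctan(0.048544) = 0.048506 rad
angle = 0.048506 * 180/pi = 2.78 degrees

2.78


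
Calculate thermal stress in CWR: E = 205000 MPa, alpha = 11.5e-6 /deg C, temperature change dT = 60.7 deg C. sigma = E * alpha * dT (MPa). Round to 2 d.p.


sigma = E * alpha * dT
sigma = 205000 * 11.5e-6 * 60.7
sigma = 2.3575 * 60.7
sigma = 143.10 MPa

143.10


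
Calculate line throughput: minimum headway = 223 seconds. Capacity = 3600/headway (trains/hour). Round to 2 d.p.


Capacity = 3600 / headway
Capacity = 3600 / 223
Capacity = 16.14 trains/hour

16.14


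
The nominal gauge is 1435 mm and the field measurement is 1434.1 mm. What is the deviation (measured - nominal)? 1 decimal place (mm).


Deviation = measured - nominal
Deviation = 1434.1 - 1435
Deviation = -0.9 mm

-0.9


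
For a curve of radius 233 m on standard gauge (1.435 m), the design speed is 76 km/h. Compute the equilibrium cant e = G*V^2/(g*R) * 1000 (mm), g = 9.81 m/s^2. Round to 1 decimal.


Convert speed: V = 76 / 3.6 = 21.1111 m/s
Apply formula: e = 1.435 * 21.1111^2 / (9.81 * 233)
e = 1.435 * 445.679 / 2285.73
e = 0.279801 m = 279.8 mm

279.8


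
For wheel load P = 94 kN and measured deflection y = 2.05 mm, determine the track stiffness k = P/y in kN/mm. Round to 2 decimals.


Track stiffness k = P / y
k = 94 / 2.05
k = 45.85 kN/mm

45.85


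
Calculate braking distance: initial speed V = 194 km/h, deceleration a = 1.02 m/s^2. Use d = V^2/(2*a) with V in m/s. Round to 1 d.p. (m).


Convert speed: V = 194 / 3.6 = 53.8889 m/s
V^2 = 2904.0123
d = 2904.0123 / (2 * 1.02)
d = 2904.0123 / 2.04
d = 1423.5 m

1423.5


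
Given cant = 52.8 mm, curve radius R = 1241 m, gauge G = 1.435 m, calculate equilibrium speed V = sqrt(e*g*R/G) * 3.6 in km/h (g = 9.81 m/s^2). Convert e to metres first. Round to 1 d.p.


Convert cant: e = 52.8 mm = 0.0528 m
V_ms = sqrt(0.0528 * 9.81 * 1241 / 1.435)
V_ms = sqrt(447.943058) = 21.1647 m/s
V = 21.1647 * 3.6 = 76.2 km/h

76.2


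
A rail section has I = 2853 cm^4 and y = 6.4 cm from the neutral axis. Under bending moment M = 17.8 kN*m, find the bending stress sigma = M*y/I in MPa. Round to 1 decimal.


Convert units:
M = 17.8 kN*m = 17800000 N*mm
y = 6.4 cm = 64 mm
I = 2853 cm^4 = 28530000 mm^4
sigma = 17800000 * 64 / 28530000
sigma = 39.9 MPa

39.9


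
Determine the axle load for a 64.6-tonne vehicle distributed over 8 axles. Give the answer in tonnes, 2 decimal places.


Load per axle = total weight / number of axles
Load = 64.6 / 8
Load = 8.08 tonnes

8.08


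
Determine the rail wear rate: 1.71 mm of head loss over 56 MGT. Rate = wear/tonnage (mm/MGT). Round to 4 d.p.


Wear rate = total wear / cumulative tonnage
Rate = 1.71 / 56
Rate = 0.0305 mm/MGT

0.0305


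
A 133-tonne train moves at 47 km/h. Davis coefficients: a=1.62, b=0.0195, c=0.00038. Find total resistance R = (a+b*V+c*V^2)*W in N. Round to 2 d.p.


b*V = 0.0195 * 47 = 0.9165
c*V^2 = 0.00038 * 2209 = 0.83942
R_per_t = 1.62 + 0.9165 + 0.83942 = 3.37592 N/t
R_total = 3.37592 * 133 = 449.00 N

449.00


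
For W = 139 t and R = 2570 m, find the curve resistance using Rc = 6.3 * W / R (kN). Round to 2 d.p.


Rc = 6.3 * W / R
Rc = 6.3 * 139 / 2570
Rc = 875.7 / 2570
Rc = 0.34 kN

0.34


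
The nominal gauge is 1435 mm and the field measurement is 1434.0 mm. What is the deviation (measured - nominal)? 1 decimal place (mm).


Deviation = measured - nominal
Deviation = 1434.0 - 1435
Deviation = -1.0 mm

-1.0


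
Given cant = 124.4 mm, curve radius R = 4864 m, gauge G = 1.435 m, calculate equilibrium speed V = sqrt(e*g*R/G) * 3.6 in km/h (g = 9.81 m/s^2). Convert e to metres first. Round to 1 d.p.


Convert cant: e = 124.4 mm = 0.1244 m
V_ms = sqrt(0.1244 * 9.81 * 4864 / 1.435)
V_ms = sqrt(4136.481182) = 64.3155 m/s
V = 64.3155 * 3.6 = 231.5 km/h

231.5


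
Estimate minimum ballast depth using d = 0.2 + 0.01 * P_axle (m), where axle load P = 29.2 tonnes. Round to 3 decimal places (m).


d = 0.2 + 0.01 * 29.2
d = 0.2 + 0.292
d = 0.492 m

0.492


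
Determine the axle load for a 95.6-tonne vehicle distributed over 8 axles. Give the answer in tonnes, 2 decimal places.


Load per axle = total weight / number of axles
Load = 95.6 / 8
Load = 11.95 tonnes

11.95


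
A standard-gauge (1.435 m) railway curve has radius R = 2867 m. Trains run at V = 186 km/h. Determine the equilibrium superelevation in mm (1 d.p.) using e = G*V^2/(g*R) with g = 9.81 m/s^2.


Convert speed: V = 186 / 3.6 = 51.6667 m/s
Apply formula: e = 1.435 * 51.6667^2 / (9.81 * 2867)
e = 1.435 * 2669.4444 / 28125.27
e = 0.1362 m = 136.2 mm

136.2


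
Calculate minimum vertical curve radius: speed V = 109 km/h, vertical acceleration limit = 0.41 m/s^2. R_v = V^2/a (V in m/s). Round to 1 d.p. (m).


Convert speed: V = 109 / 3.6 = 30.2778 m/s
V^2 = 916.7438 m^2/s^2
R_v = 916.7438 / 0.41
R_v = 2236.0 m

2236.0


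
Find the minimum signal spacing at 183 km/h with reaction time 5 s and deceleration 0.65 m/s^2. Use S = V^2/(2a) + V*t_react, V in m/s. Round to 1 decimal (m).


V = 183 / 3.6 = 50.8333 m/s
Braking distance = 50.8333^2 / (2*0.65) = 1987.7137 m
Sighting distance = 50.8333 * 5 = 254.1667 m
S = 1987.7137 + 254.1667 = 2241.9 m

2241.9


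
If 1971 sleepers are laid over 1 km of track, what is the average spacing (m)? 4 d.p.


Spacing = 1000 m / number of sleepers
Spacing = 1000 / 1971
Spacing = 0.5074 m

0.5074


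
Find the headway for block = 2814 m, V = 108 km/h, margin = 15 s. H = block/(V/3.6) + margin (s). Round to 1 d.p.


V = 108 / 3.6 = 30.0 m/s
Block traversal time = 2814 / 30.0 = 93.8 s
Headway = 93.8 + 15
Headway = 108.8 s

108.8


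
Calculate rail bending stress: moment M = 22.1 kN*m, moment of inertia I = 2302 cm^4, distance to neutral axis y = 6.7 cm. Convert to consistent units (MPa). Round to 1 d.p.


Convert units:
M = 22.1 kN*m = 22100000 N*mm
y = 6.7 cm = 67 mm
I = 2302 cm^4 = 23020000 mm^4
sigma = 22100000 * 67 / 23020000
sigma = 64.3 MPa

64.3


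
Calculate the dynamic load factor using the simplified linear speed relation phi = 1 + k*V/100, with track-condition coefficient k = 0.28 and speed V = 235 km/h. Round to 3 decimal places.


phi = 1 + k * V / 100
phi = 1 + 0.28 * 235 / 100
phi = 1 + 0.658
phi = 1.658

1.658


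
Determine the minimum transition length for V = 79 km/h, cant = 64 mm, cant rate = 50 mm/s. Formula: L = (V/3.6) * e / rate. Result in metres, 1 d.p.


Convert speed: V = 79 / 3.6 = 21.9444 m/s
L = 21.9444 * 64 / 50
L = 1404.4444 / 50
L = 28.1 m

28.1


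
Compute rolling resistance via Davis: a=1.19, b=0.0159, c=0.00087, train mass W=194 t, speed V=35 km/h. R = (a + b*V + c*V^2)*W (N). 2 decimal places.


b*V = 0.0159 * 35 = 0.5565
c*V^2 = 0.00087 * 1225 = 1.06575
R_per_t = 1.19 + 0.5565 + 1.06575 = 2.81225 N/t
R_total = 2.81225 * 194 = 545.58 N

545.58


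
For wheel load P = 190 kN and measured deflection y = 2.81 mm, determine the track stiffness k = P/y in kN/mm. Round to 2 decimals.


Track stiffness k = P / y
k = 190 / 2.81
k = 67.62 kN/mm

67.62


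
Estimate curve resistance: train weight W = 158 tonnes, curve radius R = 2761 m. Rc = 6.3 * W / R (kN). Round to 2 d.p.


Rc = 6.3 * W / R
Rc = 6.3 * 158 / 2761
Rc = 995.4 / 2761
Rc = 0.36 kN

0.36


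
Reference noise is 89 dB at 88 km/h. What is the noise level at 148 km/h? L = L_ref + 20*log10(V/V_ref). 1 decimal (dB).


V/V_ref = 148 / 88 = 1.681818
log10(1.681818) = 0.225779
20 * 0.225779 = 4.5156
L = 89 + 4.5156 = 93.5 dB

93.5


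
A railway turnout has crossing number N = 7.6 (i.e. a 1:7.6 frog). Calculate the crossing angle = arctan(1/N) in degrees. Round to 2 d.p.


1/N = 1/7.6 = 0.131579
angle = arctan(0.131579) = 0.130827 rad
angle = 0.130827 * 180/pi = 7.50 degrees

7.50


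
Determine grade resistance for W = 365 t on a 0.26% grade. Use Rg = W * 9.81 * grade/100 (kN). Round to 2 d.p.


Rg = W * 9.81 * grade / 100
Rg = 365 * 9.81 * 0.26 / 100
Rg = 3580.65 * 0.0026
Rg = 9.31 kN

9.31


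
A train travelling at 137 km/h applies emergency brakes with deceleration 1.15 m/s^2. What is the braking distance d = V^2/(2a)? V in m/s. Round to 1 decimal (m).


Convert speed: V = 137 / 3.6 = 38.0556 m/s
V^2 = 1448.2253
d = 1448.2253 / (2 * 1.15)
d = 1448.2253 / 2.3
d = 629.7 m

629.7


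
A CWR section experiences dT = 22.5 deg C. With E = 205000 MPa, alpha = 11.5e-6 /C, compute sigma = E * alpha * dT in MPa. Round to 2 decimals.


sigma = E * alpha * dT
sigma = 205000 * 11.5e-6 * 22.5
sigma = 2.3575 * 22.5
sigma = 53.04 MPa

53.04


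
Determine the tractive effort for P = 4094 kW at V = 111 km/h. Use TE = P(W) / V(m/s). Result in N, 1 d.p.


Convert: P = 4094 kW = 4094000 W
V = 111 / 3.6 = 30.8333 m/s
TE = 4094000 / 30.8333
TE = 132778.4 N

132778.4


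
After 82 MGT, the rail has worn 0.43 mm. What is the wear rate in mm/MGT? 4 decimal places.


Wear rate = total wear / cumulative tonnage
Rate = 0.43 / 82
Rate = 0.0052 mm/MGT

0.0052


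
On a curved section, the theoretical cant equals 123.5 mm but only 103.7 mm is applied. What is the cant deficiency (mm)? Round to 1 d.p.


Cant deficiency = equilibrium cant - actual cant
CD = 123.5 - 103.7
CD = 19.8 mm

19.8


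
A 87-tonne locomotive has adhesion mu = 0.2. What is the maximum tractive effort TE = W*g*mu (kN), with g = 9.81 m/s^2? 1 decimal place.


TE_max = W * g * mu
TE_max = 87 * 9.81 * 0.2
TE_max = 853.47 * 0.2
TE_max = 170.7 kN

170.7


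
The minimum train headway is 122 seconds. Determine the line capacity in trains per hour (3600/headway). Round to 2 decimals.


Capacity = 3600 / headway
Capacity = 3600 / 122
Capacity = 29.51 trains/hour

29.51


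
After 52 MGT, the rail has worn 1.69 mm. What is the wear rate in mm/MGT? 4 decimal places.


Wear rate = total wear / cumulative tonnage
Rate = 1.69 / 52
Rate = 0.0325 mm/MGT

0.0325


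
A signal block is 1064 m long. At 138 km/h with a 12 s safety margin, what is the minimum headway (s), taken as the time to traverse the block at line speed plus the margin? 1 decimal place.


V = 138 / 3.6 = 38.3333 m/s
Block traversal time = 1064 / 38.3333 = 27.7565 s
Headway = 27.7565 + 12
Headway = 39.8 s

39.8


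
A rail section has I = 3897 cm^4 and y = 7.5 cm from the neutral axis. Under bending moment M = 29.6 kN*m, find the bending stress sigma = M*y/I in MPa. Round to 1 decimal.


Convert units:
M = 29.6 kN*m = 29600000 N*mm
y = 7.5 cm = 75 mm
I = 3897 cm^4 = 38970000 mm^4
sigma = 29600000 * 75 / 38970000
sigma = 57.0 MPa

57.0


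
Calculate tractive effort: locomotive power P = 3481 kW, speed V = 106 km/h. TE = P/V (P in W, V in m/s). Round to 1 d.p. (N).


Convert: P = 3481 kW = 3481000 W
V = 106 / 3.6 = 29.4444 m/s
TE = 3481000 / 29.4444
TE = 118222.6 N

118222.6


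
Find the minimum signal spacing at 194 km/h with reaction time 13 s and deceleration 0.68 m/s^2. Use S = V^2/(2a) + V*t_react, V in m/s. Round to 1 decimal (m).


V = 194 / 3.6 = 53.8889 m/s
Braking distance = 53.8889^2 / (2*0.68) = 2135.3032 m
Sighting distance = 53.8889 * 13 = 700.5556 m
S = 2135.3032 + 700.5556 = 2835.9 m

2835.9


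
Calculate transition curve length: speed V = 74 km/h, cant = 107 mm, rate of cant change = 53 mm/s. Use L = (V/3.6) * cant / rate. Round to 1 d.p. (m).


Convert speed: V = 74 / 3.6 = 20.5556 m/s
L = 20.5556 * 107 / 53
L = 2199.4444 / 53
L = 41.5 m

41.5


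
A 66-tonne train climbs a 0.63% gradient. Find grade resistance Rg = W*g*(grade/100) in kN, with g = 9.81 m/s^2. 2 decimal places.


Rg = W * 9.81 * grade / 100
Rg = 66 * 9.81 * 0.63 / 100
Rg = 647.46 * 0.0063
Rg = 4.08 kN

4.08


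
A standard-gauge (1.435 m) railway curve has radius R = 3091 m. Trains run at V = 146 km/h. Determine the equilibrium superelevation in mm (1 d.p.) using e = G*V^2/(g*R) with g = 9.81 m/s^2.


Convert speed: V = 146 / 3.6 = 40.5556 m/s
Apply formula: e = 1.435 * 40.5556^2 / (9.81 * 3091)
e = 1.435 * 1644.7531 / 30322.71
e = 0.077837 m = 77.8 mm

77.8


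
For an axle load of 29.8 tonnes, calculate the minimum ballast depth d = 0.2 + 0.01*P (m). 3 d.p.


d = 0.2 + 0.01 * 29.8
d = 0.2 + 0.298
d = 0.498 m

0.498


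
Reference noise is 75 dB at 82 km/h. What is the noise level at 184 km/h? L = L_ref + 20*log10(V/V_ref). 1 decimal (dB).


V/V_ref = 184 / 82 = 2.243902
log10(2.243902) = 0.351004
20 * 0.351004 = 7.0201
L = 75 + 7.0201 = 82.0 dB

82.0


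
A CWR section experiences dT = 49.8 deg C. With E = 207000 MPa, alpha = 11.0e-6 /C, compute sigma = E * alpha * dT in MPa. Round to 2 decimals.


sigma = E * alpha * dT
sigma = 207000 * 11.0e-6 * 49.8
sigma = 2.277 * 49.8
sigma = 113.39 MPa

113.39


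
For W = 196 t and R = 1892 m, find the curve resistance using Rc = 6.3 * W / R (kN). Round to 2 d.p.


Rc = 6.3 * W / R
Rc = 6.3 * 196 / 1892
Rc = 1234.8 / 1892
Rc = 0.65 kN

0.65


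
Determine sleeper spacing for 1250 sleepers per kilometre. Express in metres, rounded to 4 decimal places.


Spacing = 1000 m / number of sleepers
Spacing = 1000 / 1250
Spacing = 0.8000 m

0.8000


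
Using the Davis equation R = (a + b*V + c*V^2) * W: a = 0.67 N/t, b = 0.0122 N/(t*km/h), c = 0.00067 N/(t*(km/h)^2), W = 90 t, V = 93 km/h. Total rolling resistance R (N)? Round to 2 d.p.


b*V = 0.0122 * 93 = 1.1346
c*V^2 = 0.00067 * 8649 = 5.79483
R_per_t = 0.67 + 1.1346 + 5.79483 = 7.59943 N/t
R_total = 7.59943 * 90 = 683.95 N

683.95


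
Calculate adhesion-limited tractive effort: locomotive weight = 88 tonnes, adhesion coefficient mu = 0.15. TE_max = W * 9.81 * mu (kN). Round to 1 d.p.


TE_max = W * g * mu
TE_max = 88 * 9.81 * 0.15
TE_max = 863.28 * 0.15
TE_max = 129.5 kN

129.5


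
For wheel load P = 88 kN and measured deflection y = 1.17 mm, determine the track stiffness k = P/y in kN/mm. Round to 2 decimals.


Track stiffness k = P / y
k = 88 / 1.17
k = 75.21 kN/mm

75.21


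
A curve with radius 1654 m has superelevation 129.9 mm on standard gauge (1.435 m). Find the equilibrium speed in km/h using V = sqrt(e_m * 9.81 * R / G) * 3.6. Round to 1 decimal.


Convert cant: e = 129.9 mm = 0.1299 m
V_ms = sqrt(0.1299 * 9.81 * 1654 / 1.435)
V_ms = sqrt(1468.796952) = 38.3249 m/s
V = 38.3249 * 3.6 = 138.0 km/h

138.0


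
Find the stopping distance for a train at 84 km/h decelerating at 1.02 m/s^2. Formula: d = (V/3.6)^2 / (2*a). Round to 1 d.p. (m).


Convert speed: V = 84 / 3.6 = 23.3333 m/s
V^2 = 544.4444
d = 544.4444 / (2 * 1.02)
d = 544.4444 / 2.04
d = 266.9 m

266.9


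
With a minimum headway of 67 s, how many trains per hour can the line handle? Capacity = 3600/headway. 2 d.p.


Capacity = 3600 / headway
Capacity = 3600 / 67
Capacity = 53.73 trains/hour

53.73


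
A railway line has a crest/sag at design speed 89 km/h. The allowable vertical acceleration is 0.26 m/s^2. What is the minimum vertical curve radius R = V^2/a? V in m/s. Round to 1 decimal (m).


Convert speed: V = 89 / 3.6 = 24.7222 m/s
V^2 = 611.1883 m^2/s^2
R_v = 611.1883 / 0.26
R_v = 2350.7 m

2350.7


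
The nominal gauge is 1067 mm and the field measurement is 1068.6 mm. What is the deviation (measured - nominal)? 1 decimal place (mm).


Deviation = measured - nominal
Deviation = 1068.6 - 1067
Deviation = 1.6 mm

1.6


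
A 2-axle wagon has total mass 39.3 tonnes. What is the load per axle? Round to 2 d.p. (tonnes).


Load per axle = total weight / number of axles
Load = 39.3 / 2
Load = 19.65 tonnes

19.65


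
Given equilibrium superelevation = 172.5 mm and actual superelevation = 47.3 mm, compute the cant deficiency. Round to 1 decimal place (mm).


Cant deficiency = equilibrium cant - actual cant
CD = 172.5 - 47.3
CD = 125.2 mm

125.2


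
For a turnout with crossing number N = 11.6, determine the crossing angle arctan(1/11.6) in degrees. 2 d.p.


1/N = 1/11.6 = 0.086207
angle = arctan(0.086207) = 0.085994 rad
angle = 0.085994 * 180/pi = 4.93 degrees

4.93


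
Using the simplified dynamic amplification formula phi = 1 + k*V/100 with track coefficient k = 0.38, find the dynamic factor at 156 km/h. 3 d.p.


phi = 1 + k * V / 100
phi = 1 + 0.38 * 156 / 100
phi = 1 + 0.5928
phi = 1.593

1.593


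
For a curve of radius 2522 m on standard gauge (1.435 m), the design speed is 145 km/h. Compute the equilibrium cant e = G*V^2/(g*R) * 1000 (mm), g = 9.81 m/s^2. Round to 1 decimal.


Convert speed: V = 145 / 3.6 = 40.2778 m/s
Apply formula: e = 1.435 * 40.2778^2 / (9.81 * 2522)
e = 1.435 * 1622.2994 / 24740.82
e = 0.094095 m = 94.1 mm

94.1


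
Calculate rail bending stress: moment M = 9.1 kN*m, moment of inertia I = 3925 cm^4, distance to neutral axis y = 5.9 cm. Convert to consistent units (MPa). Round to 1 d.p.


Convert units:
M = 9.1 kN*m = 9100000 N*mm
y = 5.9 cm = 59 mm
I = 3925 cm^4 = 39250000 mm^4
sigma = 9100000 * 59 / 39250000
sigma = 13.7 MPa

13.7


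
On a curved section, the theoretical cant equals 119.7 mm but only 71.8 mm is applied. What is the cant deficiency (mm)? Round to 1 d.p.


Cant deficiency = equilibrium cant - actual cant
CD = 119.7 - 71.8
CD = 47.9 mm

47.9


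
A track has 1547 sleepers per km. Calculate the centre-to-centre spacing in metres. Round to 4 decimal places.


Spacing = 1000 m / number of sleepers
Spacing = 1000 / 1547
Spacing = 0.6464 m

0.6464


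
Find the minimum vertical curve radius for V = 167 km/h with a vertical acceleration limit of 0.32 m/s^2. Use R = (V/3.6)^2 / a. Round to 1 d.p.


Convert speed: V = 167 / 3.6 = 46.3889 m/s
V^2 = 2151.929 m^2/s^2
R_v = 2151.929 / 0.32
R_v = 6724.8 m

6724.8


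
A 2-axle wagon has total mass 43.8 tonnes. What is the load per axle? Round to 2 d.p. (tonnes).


Load per axle = total weight / number of axles
Load = 43.8 / 2
Load = 21.90 tonnes

21.90


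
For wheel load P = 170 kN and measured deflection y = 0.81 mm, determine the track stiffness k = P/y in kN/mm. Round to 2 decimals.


Track stiffness k = P / y
k = 170 / 0.81
k = 209.88 kN/mm

209.88


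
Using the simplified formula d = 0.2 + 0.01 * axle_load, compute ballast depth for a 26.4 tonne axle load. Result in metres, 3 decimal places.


d = 0.2 + 0.01 * 26.4
d = 0.2 + 0.264
d = 0.464 m

0.464


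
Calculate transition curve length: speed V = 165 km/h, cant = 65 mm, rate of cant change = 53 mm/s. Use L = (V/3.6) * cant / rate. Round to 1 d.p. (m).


Convert speed: V = 165 / 3.6 = 45.8333 m/s
L = 45.8333 * 65 / 53
L = 2979.1667 / 53
L = 56.2 m

56.2


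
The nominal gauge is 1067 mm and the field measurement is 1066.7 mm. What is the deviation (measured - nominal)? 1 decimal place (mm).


Deviation = measured - nominal
Deviation = 1066.7 - 1067
Deviation = -0.3 mm

-0.3


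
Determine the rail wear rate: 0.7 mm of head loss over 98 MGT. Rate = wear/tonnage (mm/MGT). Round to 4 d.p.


Wear rate = total wear / cumulative tonnage
Rate = 0.7 / 98
Rate = 0.0071 mm/MGT

0.0071


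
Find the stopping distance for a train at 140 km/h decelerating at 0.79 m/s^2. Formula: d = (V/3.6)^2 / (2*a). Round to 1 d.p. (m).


Convert speed: V = 140 / 3.6 = 38.8889 m/s
V^2 = 1512.3457
d = 1512.3457 / (2 * 0.79)
d = 1512.3457 / 1.58
d = 957.2 m

957.2


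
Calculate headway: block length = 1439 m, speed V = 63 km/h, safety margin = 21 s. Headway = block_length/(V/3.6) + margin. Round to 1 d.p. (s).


V = 63 / 3.6 = 17.5 m/s
Block traversal time = 1439 / 17.5 = 82.2286 s
Headway = 82.2286 + 21
Headway = 103.2 s

103.2


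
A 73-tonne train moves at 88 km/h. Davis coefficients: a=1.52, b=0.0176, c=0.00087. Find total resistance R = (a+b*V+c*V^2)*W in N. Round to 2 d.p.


b*V = 0.0176 * 88 = 1.5488
c*V^2 = 0.00087 * 7744 = 6.73728
R_per_t = 1.52 + 1.5488 + 6.73728 = 9.80608 N/t
R_total = 9.80608 * 73 = 715.84 N

715.84


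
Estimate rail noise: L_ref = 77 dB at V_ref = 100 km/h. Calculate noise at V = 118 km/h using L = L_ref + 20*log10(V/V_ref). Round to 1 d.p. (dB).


V/V_ref = 118 / 100 = 1.18
log10(1.18) = 0.071882
20 * 0.071882 = 1.4376
L = 77 + 1.4376 = 78.4 dB

78.4


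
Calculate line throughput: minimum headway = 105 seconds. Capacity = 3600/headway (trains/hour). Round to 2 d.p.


Capacity = 3600 / headway
Capacity = 3600 / 105
Capacity = 34.29 trains/hour

34.29


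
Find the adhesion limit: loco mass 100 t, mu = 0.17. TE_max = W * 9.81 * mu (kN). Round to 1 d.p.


TE_max = W * g * mu
TE_max = 100 * 9.81 * 0.17
TE_max = 981.0 * 0.17
TE_max = 166.8 kN

166.8


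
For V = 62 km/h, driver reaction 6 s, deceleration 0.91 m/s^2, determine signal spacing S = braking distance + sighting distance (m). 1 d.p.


V = 62 / 3.6 = 17.2222 m/s
Braking distance = 17.2222^2 / (2*0.91) = 162.9697 m
Sighting distance = 17.2222 * 6 = 103.3333 m
S = 162.9697 + 103.3333 = 266.3 m

266.3


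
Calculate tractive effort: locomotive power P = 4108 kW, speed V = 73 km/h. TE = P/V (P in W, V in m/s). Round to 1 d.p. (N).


Convert: P = 4108 kW = 4108000 W
V = 73 / 3.6 = 20.2778 m/s
TE = 4108000 / 20.2778
TE = 202586.3 N

202586.3


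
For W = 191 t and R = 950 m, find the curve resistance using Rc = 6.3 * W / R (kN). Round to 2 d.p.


Rc = 6.3 * W / R
Rc = 6.3 * 191 / 950
Rc = 1203.3 / 950
Rc = 1.27 kN

1.27


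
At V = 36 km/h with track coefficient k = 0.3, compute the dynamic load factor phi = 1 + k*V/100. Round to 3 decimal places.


phi = 1 + k * V / 100
phi = 1 + 0.3 * 36 / 100
phi = 1 + 0.108
phi = 1.108

1.108


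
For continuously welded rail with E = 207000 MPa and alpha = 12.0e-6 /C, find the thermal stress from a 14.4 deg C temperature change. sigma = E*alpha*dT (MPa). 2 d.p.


sigma = E * alpha * dT
sigma = 207000 * 12.0e-6 * 14.4
sigma = 2.484 * 14.4
sigma = 35.77 MPa

35.77


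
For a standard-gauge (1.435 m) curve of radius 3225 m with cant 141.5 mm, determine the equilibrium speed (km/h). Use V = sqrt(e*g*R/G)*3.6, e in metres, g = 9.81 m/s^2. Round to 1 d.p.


Convert cant: e = 141.5 mm = 0.1415 m
V_ms = sqrt(0.1415 * 9.81 * 3225 / 1.435)
V_ms = sqrt(3119.631272) = 55.8537 m/s
V = 55.8537 * 3.6 = 201.1 km/h

201.1


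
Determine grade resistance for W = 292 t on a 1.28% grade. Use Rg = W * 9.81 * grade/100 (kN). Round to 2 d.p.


Rg = W * 9.81 * grade / 100
Rg = 292 * 9.81 * 1.28 / 100
Rg = 2864.52 * 0.0128
Rg = 36.67 kN

36.67


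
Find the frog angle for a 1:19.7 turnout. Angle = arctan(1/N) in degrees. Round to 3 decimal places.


1/N = 1/19.7 = 0.050761
angle = arctan(0.050761) = 0.050718 rad
angle = 0.050718 * 180/pi = 2.906 degrees

2.906


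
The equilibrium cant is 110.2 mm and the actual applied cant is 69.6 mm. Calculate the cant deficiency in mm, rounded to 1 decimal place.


Cant deficiency = equilibrium cant - actual cant
CD = 110.2 - 69.6
CD = 40.6 mm

40.6


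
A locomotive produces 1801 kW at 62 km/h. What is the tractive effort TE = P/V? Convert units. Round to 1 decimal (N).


Convert: P = 1801 kW = 1801000 W
V = 62 / 3.6 = 17.2222 m/s
TE = 1801000 / 17.2222
TE = 104574.2 N

104574.2


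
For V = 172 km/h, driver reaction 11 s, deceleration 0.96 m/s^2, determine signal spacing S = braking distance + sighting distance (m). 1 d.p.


V = 172 / 3.6 = 47.7778 m/s
Braking distance = 47.7778^2 / (2*0.96) = 1188.9146 m
Sighting distance = 47.7778 * 11 = 525.5556 m
S = 1188.9146 + 525.5556 = 1714.5 m

1714.5


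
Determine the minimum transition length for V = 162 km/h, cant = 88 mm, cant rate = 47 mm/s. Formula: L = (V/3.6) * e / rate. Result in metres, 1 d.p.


Convert speed: V = 162 / 3.6 = 45.0 m/s
L = 45.0 * 88 / 47
L = 3960.0 / 47
L = 84.3 m

84.3


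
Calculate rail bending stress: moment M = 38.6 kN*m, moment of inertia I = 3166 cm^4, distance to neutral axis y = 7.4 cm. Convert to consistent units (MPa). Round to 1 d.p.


Convert units:
M = 38.6 kN*m = 38600000 N*mm
y = 7.4 cm = 74 mm
I = 3166 cm^4 = 31660000 mm^4
sigma = 38600000 * 74 / 31660000
sigma = 90.2 MPa

90.2


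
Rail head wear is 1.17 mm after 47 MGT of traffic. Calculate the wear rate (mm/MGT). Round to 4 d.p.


Wear rate = total wear / cumulative tonnage
Rate = 1.17 / 47
Rate = 0.0249 mm/MGT

0.0249


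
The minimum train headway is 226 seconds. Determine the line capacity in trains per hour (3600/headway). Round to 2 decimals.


Capacity = 3600 / headway
Capacity = 3600 / 226
Capacity = 15.93 trains/hour

15.93


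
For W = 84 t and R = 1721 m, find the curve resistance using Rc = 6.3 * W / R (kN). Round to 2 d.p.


Rc = 6.3 * W / R
Rc = 6.3 * 84 / 1721
Rc = 529.2 / 1721
Rc = 0.31 kN

0.31


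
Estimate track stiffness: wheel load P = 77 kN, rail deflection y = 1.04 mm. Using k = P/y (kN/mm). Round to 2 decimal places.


Track stiffness k = P / y
k = 77 / 1.04
k = 74.04 kN/mm

74.04


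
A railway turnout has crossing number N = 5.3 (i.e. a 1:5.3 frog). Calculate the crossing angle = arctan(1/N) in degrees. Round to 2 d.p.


1/N = 1/5.3 = 0.188679
angle = arctan(0.188679) = 0.186487 rad
angle = 0.186487 * 180/pi = 10.68 degrees

10.68


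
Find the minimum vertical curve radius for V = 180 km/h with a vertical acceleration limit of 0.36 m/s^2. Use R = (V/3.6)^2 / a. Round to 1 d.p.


Convert speed: V = 180 / 3.6 = 50.0 m/s
V^2 = 2500.0 m^2/s^2
R_v = 2500.0 / 0.36
R_v = 6944.4 m

6944.4
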